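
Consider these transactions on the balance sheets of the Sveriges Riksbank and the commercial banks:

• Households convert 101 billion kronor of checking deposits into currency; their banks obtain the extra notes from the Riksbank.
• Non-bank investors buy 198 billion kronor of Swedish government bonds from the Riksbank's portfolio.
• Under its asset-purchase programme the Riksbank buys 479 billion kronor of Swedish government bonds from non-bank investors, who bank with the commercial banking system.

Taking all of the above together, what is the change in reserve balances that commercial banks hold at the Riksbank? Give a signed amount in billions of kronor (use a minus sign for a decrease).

+180 billion

Currency withdrawal 101 billion kronor: banks swap reserves for currency → −101B.
Asset sale (to non-banks) 198 billion kronor: the non-bank buyers' banks settle from reserves → −198B.
Asset purchase (from non-banks) 479 billion kronor: the Riksbank pays by crediting reserve accounts → +479B.
Net: −101 − 198 + 479 = +180 billion.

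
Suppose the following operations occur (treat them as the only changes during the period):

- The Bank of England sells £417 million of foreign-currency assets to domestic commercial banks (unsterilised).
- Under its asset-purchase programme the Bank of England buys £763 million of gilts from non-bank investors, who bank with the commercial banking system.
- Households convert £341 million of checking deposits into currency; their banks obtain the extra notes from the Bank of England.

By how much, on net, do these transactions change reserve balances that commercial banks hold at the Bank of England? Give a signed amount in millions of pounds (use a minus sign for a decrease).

Bank of England balance sheet:
  Assets:      Securities +£763M, Foreign assets −£417M
  Liabilities: Bank reserves +£5M, Currency in circulation +£341M
So the change in reserve balances that commercial banks hold at the Bank of England is +£5 million.

+£5 million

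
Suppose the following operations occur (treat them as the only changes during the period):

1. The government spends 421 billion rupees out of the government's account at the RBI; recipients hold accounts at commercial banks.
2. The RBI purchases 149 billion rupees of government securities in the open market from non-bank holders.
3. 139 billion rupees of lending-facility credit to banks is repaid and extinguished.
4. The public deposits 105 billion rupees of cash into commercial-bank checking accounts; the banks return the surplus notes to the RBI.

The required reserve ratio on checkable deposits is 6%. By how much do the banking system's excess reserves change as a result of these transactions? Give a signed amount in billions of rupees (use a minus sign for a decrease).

Government spending 421 billion rupees: reserves +421B, deposits +421B.
Asset purchase (from non-banks) 149 billion rupees: reserves +149B, deposits +149B.
Discount-window repayment 139 billion rupees: reserves −139B, deposits 0.
Currency deposit 105 billion rupees: reserves +105B, deposits +105B.
Totals: Δreserves = +536B, Δdeposits = +675B.
Δrequired reserves = 6% × +675B = +40.5B.
Δexcess reserves = Δreserves − Δrequired = +536B − (+40.5B) = +495.5 billion.

+495.5 billion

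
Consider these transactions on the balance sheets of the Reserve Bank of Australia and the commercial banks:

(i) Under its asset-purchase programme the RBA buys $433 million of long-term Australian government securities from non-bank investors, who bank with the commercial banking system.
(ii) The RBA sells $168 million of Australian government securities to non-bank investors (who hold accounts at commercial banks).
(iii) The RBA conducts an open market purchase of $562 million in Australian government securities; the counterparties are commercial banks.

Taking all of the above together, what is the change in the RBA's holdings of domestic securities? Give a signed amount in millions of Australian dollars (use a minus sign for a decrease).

+$827 million

Asset purchase (from non-banks) $433 million: securities added to the RBA's portfolio → +$433M.
Asset sale (to non-banks) $168 million: securities removed from the RBA's portfolio → −$168M.
OMO purchase (from banks) $562 million: securities added to the RBA's portfolio → +$562M.
Net: 433 − 168 + 562 = +$827 million.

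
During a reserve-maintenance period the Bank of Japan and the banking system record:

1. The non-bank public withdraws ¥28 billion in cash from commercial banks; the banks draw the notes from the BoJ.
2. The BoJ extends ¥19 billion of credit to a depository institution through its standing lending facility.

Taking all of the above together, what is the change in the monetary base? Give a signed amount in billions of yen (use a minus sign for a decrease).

BoJ balance sheet:
  Assets:      Loans to banks +¥19B
  Liabilities: Bank reserves −¥9B, Currency in circulation +¥28B
Commercial banking system:
  Assets:      Reserves at CB −¥9B
  Liabilities: Checkable deposits −¥28B, Borrowings from CB +¥19B
Monetary base = currency + reserves: +¥28B + (−¥9B) = +¥19 billion.

+¥19 billion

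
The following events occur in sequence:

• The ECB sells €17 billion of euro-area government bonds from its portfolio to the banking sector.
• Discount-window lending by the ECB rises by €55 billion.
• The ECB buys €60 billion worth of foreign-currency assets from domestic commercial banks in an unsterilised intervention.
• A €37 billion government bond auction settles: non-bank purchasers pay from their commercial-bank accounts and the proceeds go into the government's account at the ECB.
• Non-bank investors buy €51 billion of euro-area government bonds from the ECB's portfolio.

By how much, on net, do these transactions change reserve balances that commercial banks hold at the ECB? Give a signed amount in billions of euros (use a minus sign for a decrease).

OMO sale (to banks) €17 billion: the buying banks pay out of their reserve balances → −€17B.
Discount-window loan €55 billion: the loan is credited to the bank's reserve account → +€55B.
FX purchase €60 billion: the ECB pays by crediting reserve accounts → +€60B.
Government account inflow €37 billion: funds move from bank reserves into the government account → −€37B.
Asset sale (to non-banks) €51 billion: the non-bank buyers' banks settle from reserves → −€51B.
Net: −17 + 55 + 60 − 37 − 51 = +€10 billion.

+€10 billion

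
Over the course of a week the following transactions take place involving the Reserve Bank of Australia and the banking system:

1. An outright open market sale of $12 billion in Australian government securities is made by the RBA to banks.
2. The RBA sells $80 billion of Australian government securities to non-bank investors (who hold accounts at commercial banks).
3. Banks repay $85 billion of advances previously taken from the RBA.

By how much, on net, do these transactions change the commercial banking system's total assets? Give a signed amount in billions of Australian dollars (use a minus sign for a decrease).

-$165 billion

OMO sale (to banks) $12 billion: just an asset swap on bank balance sheets → 0.
Asset sale (to non-banks) $80 billion: bank balance sheets shrink → −$80B.
Discount-window repayment $85 billion: bank balance sheets shrink → −$85B.
Net: 0 − 80 − 85 = -$165 billion.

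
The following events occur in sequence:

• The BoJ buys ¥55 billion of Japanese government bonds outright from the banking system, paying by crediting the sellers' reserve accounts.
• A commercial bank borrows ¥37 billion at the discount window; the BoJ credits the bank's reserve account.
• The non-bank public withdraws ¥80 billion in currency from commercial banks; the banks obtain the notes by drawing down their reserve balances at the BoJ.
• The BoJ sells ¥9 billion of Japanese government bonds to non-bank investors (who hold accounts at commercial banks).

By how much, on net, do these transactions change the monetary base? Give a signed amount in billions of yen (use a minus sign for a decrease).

+¥83 billion

OMO purchase (from banks) ¥55 billion: BoJ balance sheet expands → +¥55B.
Discount-window loan ¥37 billion: BoJ balance sheet expands → +¥37B.
Currency withdrawal ¥80 billion: just a shift between currency and reserves — both are base money → 0.
Asset sale (to non-banks) ¥9 billion: BoJ balance sheet contracts → −¥9B.
Net: 55 + 37 + 0 − 9 = +¥83 billion.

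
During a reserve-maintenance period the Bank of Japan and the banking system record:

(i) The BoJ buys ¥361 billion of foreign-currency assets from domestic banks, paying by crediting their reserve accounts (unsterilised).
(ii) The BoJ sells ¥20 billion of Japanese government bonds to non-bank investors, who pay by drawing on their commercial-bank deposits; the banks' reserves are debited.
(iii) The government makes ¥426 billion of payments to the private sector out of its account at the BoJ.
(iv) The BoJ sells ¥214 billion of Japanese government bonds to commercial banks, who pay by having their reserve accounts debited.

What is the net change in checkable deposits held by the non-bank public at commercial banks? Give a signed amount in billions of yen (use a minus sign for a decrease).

+¥406 billion

FX purchase ¥361 billion: the counterparty is a bank, so public deposits are unchanged → 0.
Asset sale (to non-banks) ¥20 billion: non-bank counterparties' bank balances fall → −¥20B.
Government spending ¥426 billion: non-bank counterparties' bank balances rise → +¥426B.
OMO sale (to banks) ¥214 billion: the counterparty is a bank, so public deposits are unchanged → 0.
Net: 0 − 20 + 426 + 0 = +¥406 billion.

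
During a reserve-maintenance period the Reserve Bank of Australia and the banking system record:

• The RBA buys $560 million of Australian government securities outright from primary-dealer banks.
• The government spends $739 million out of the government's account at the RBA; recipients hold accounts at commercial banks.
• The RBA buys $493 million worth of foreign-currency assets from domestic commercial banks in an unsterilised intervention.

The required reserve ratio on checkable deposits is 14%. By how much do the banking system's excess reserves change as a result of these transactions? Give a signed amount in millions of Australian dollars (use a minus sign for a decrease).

+$1688.54 million

OMO purchase (from banks) $560 million: reserves +$560M, deposits 0.
Government spending $739 million: reserves +$739M, deposits +$739M.
FX purchase $493 million: reserves +$493M, deposits 0.
Totals: Δreserves = +$1792M, Δdeposits = +$739M.
Δrequired reserves = 14% × +$739M = +$103.46M.
Δexcess reserves = Δreserves − Δrequired = +$1792M − (+$103.46M) = +$1688.54 million.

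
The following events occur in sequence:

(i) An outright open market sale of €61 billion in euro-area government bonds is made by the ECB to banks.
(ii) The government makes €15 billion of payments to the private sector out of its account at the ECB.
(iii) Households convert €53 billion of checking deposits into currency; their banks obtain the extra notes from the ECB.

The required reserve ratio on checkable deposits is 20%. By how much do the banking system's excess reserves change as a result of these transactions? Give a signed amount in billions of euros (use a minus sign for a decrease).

OMO sale (to banks) €61 billion: reserves −€61B, deposits 0.
Government spending €15 billion: reserves +€15B, deposits +€15B.
Currency withdrawal €53 billion: reserves −€53B, deposits −€53B.
Totals: Δreserves = −€99B, Δdeposits = −€38B.
Δrequired reserves = 20% × −€38B = −€7.6B.
Δexcess reserves = Δreserves − Δrequired = −€99B − (−€7.6B) = -€91.4 billion.

-€91.4 billion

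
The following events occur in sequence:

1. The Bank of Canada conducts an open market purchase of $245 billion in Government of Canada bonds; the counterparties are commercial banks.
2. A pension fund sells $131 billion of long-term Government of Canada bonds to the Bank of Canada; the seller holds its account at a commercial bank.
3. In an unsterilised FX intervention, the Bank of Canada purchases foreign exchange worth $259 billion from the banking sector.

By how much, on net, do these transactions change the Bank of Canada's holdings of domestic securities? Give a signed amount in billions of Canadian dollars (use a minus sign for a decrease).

+$376 billion

OMO purchase (from banks) $245 billion: securities added to the Bank of Canada's portfolio → +$245B.
Asset purchase (from non-banks) $131 billion: securities added to the Bank of Canada's portfolio → +$131B.
FX purchase $259 billion: the Bank of Canada's securities portfolio is untouched → 0.
Net: 245 + 131 + 0 = +$376 billion.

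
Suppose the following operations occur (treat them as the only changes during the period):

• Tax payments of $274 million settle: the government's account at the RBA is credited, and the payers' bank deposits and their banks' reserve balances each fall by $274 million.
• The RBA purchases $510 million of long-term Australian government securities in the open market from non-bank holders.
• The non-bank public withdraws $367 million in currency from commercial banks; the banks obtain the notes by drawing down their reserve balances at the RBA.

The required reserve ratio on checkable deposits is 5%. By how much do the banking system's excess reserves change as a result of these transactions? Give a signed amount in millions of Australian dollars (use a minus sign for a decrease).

-$124.45 million

Government account inflow $274 million: reserves −$274M, deposits −$274M.
Asset purchase (from non-banks) $510 million: reserves +$510M, deposits +$510M.
Currency withdrawal $367 million: reserves −$367M, deposits −$367M.
Totals: Δreserves = −$131M, Δdeposits = −$131M.
Δrequired reserves = 5% × −$131M = −$6.55M.
Δexcess reserves = Δreserves − Δrequired = −$131M − (−$6.55M) = -$124.45 million.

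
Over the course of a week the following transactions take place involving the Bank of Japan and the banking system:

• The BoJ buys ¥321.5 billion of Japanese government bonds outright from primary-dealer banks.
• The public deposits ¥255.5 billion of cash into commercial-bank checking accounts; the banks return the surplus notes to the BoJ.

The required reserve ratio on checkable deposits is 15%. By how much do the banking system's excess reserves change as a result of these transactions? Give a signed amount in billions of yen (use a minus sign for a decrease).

+¥538.675 billion

OMO purchase (from banks) ¥321.5 billion: reserves +¥321.5B, deposits 0.
Currency deposit ¥255.5 billion: reserves +¥255.5B, deposits +¥255.5B.
Totals: Δreserves = +¥577B, Δdeposits = +¥255.5B.
Δrequired reserves = 15% × +¥255.5B = +¥38.325B.
Δexcess reserves = Δreserves − Δrequired = +¥577B − (+¥38.325B) = +¥538.675 billion.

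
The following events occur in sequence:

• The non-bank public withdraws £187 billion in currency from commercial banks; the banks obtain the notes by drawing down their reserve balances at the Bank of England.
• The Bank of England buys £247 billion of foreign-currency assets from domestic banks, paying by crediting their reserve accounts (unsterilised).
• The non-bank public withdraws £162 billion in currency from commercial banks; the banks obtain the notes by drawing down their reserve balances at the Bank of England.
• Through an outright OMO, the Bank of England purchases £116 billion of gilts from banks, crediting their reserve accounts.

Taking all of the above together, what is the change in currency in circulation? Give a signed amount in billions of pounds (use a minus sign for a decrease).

+£349 billion

Bank of England balance sheet:
  Assets:      Securities +£116B, Foreign assets +£247B
  Liabilities: Bank reserves +£14B, Currency in circulation +£349B
Commercial banking system:
  Assets:      Reserves at CB +£14B, Securities −£116B, Foreign assets −£247B
  Liabilities: Checkable deposits −£349B
So the change in currency in circulation is +£349 billion.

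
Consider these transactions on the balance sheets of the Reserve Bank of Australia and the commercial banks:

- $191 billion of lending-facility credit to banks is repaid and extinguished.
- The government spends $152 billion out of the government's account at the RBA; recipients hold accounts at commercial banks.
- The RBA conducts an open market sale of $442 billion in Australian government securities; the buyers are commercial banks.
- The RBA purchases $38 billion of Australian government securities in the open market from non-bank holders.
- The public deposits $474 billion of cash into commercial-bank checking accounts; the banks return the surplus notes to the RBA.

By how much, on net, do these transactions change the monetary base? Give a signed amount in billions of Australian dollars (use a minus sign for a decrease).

-$443 billion

RBA balance sheet:
  Assets:      Securities −$404B, Loans to banks −$191B
  Liabilities: Bank reserves +$31B, Currency in circulation −$474B, Government deposits −$152B
Monetary base = currency + reserves: −$474B + (+$31B) = -$443 billion.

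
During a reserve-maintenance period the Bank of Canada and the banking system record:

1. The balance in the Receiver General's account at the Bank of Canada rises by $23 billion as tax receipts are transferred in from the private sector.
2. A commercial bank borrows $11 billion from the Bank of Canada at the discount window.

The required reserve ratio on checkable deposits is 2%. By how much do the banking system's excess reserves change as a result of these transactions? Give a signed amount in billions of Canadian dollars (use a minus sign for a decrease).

-$11.54 billion

Government account inflow $23 billion: reserves −$23B, deposits −$23B.
Discount-window loan $11 billion: reserves +$11B, deposits 0.
Totals: Δreserves = −$12B, Δdeposits = −$23B.
Δrequired reserves = 2% × −$23B = −$0.46B.
Δexcess reserves = Δreserves − Δrequired = −$12B − (−$0.46B) = -$11.54 billion.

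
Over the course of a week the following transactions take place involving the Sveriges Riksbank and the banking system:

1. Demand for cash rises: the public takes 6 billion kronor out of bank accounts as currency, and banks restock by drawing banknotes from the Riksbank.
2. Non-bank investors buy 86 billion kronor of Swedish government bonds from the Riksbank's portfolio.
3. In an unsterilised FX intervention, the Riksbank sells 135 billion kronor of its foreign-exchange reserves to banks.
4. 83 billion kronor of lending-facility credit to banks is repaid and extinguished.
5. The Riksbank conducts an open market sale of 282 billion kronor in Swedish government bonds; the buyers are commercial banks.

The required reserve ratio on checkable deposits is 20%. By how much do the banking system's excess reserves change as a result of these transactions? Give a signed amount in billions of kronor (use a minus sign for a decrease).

-573.6 billion

Currency withdrawal 6 billion kronor: reserves −6B, deposits −6B.
Asset sale (to non-banks) 86 billion kronor: reserves −86B, deposits −86B.
FX sale 135 billion kronor: reserves −135B, deposits 0.
Discount-window repayment 83 billion kronor: reserves −83B, deposits 0.
OMO sale (to banks) 282 billion kronor: reserves −282B, deposits 0.
Totals: Δreserves = −592B, Δdeposits = −92B.
Δrequired reserves = 20% × −92B = −18.4B.
Δexcess reserves = Δreserves − Δrequired = −592B − (−18.4B) = -573.6 billion.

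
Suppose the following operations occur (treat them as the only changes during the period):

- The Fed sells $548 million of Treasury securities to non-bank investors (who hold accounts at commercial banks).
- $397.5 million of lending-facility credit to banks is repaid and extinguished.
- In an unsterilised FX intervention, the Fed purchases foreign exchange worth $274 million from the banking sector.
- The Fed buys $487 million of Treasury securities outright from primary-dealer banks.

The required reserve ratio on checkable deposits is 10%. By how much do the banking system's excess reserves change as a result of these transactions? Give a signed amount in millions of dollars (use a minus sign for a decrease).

Asset sale (to non-banks) $548 million: reserves −$548M, deposits −$548M.
Discount-window repayment $397.5 million: reserves −$397.5M, deposits 0.
FX purchase $274 million: reserves +$274M, deposits 0.
OMO purchase (from banks) $487 million: reserves +$487M, deposits 0.
Totals: Δreserves = −$184.5M, Δdeposits = −$548M.
Δrequired reserves = 10% × −$548M = −$54.8M.
Δexcess reserves = Δreserves − Δrequired = −$184.5M − (−$54.8M) = -$129.7 million.

-$129.7 million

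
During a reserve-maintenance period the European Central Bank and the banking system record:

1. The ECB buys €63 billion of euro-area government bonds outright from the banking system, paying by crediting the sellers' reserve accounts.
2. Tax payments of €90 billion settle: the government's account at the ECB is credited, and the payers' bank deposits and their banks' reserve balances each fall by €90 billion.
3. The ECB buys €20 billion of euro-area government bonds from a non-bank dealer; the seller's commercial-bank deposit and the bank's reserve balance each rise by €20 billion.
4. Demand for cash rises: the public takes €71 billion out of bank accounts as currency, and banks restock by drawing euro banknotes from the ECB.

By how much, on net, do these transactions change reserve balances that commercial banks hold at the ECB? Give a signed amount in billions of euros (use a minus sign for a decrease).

-€78 billion

OMO purchase (from banks) €63 billion: the ECB pays by crediting reserve accounts → +€63B.
Government account inflow €90 billion: funds move from bank reserves into the government account → −€90B.
Asset purchase (from non-banks) €20 billion: the ECB pays by crediting reserve accounts → +€20B.
Currency withdrawal €71 billion: banks swap reserves for currency → −€71B.
Net: 63 − 90 + 20 − 71 = -€78 billion.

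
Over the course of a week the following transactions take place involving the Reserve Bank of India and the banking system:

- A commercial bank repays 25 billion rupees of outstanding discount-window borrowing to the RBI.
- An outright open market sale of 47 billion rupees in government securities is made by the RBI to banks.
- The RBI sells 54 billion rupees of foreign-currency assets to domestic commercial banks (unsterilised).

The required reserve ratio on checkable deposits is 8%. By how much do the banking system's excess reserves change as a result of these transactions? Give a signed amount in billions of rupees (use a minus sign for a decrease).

-126 billion

Discount-window repayment 25 billion rupees: reserves −25B, deposits 0.
OMO sale (to banks) 47 billion rupees: reserves −47B, deposits 0.
FX sale 54 billion rupees: reserves −54B, deposits 0.
Totals: Δreserves = −126B, Δdeposits = 0.
Δrequired reserves = 8% × 0 = 0.
Δexcess reserves = Δreserves − Δrequired = −126B − (0) = -126 billion.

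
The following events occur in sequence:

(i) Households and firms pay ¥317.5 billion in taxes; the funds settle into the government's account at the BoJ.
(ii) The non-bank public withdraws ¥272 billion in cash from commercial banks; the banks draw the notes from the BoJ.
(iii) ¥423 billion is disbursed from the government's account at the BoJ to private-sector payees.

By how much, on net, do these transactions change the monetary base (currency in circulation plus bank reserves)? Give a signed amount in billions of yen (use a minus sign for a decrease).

+¥105.5 billion

Government account inflow ¥317.5 billion: reserves shift to a non-base liability → −¥317.5B.
Currency withdrawal ¥272 billion: just a shift between currency and reserves — both are base money → 0.
Government spending ¥423 billion: a non-base liability converts back to reserves → +¥423B.
Net: −317.5 + 0 + 423 = +¥105.5 billion.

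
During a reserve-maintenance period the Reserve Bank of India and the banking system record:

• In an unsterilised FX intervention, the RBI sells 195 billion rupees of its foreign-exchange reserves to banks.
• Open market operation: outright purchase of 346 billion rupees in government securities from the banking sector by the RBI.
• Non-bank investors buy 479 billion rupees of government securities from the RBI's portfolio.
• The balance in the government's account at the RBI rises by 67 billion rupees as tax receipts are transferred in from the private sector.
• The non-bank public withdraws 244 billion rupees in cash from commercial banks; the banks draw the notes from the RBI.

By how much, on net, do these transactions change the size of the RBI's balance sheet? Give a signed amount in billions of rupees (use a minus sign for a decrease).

FX sale 195 billion rupees: an RBI asset is shed → −195B.
OMO purchase (from banks) 346 billion rupees: an RBI asset is acquired → +346B.
Asset sale (to non-banks) 479 billion rupees: an RBI asset is shed → −479B.
Government account inflow 67 billion rupees: only the composition of liabilities changes → 0.
Currency withdrawal 244 billion rupees: only the composition of liabilities changes → 0.
Net: −195 + 346 − 479 + 0 + 0 = -328 billion.

-328 billion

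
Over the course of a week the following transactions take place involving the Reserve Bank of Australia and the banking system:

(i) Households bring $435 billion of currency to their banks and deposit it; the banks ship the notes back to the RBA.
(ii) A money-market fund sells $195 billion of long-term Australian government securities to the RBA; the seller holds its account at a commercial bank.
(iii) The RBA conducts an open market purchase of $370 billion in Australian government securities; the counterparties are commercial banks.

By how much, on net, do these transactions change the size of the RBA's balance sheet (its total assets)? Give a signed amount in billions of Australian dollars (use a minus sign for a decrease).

RBA balance sheet:
  Assets:      Securities +$565B
  Liabilities: Bank reserves +$1000B, Currency in circulation −$435B
Commercial banking system:
  Assets:      Reserves at CB +$1000B, Securities −$370B
  Liabilities: Checkable deposits +$630B
Change in total RBA assets = +$565 billion.

+$565 billion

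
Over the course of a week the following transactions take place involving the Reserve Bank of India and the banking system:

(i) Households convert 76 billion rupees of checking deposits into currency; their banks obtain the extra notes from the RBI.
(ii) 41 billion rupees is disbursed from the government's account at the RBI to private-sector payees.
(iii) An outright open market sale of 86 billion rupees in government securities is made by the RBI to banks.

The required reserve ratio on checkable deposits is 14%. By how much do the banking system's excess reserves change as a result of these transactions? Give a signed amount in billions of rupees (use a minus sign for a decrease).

Currency withdrawal 76 billion rupees: reserves −76B, deposits −76B.
Government spending 41 billion rupees: reserves +41B, deposits +41B.
OMO sale (to banks) 86 billion rupees: reserves −86B, deposits 0.
Totals: Δreserves = −121B, Δdeposits = −35B.
Δrequired reserves = 14% × −35B = −4.9B.
Δexcess reserves = Δreserves − Δrequired = −121B − (−4.9B) = -116.1 billion.

-116.1 billion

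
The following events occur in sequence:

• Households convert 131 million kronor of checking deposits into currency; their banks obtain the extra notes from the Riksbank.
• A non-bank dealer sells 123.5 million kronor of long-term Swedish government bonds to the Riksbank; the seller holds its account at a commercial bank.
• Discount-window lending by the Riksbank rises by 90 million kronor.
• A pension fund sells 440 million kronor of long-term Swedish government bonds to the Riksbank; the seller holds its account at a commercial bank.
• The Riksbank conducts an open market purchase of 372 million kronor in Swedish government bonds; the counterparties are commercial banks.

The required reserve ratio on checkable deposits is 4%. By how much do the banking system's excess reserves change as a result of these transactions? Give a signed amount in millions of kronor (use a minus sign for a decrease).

Currency withdrawal 131 million kronor: reserves −131M, deposits −131M.
Asset purchase (from non-banks) 123.5 million kronor: reserves +123.5M, deposits +123.5M.
Discount-window loan 90 million kronor: reserves +90M, deposits 0.
Asset purchase (from non-banks) 440 million kronor: reserves +440M, deposits +440M.
OMO purchase (from banks) 372 million kronor: reserves +372M, deposits 0.
Totals: Δreserves = +894.5M, Δdeposits = +432.5M.
Δrequired reserves = 4% × +432.5M = +17.3M.
Δexcess reserves = Δreserves − Δrequired = +894.5M − (+17.3M) = +877.2 million.

+877.2 million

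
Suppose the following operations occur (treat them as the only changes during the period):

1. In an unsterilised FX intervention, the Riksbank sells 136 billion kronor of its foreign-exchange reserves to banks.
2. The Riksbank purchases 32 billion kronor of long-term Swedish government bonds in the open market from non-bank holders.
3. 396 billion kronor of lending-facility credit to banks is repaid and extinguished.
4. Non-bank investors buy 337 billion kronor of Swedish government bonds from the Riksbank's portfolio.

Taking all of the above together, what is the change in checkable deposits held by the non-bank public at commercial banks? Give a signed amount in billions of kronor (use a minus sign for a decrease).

-305 billion

Riksbank balance sheet:
  Assets:      Securities −305B, Loans to banks −396B, Foreign assets −136B
  Liabilities: Bank reserves −837B
Commercial banking system:
  Assets:      Reserves at CB −837B, Foreign assets +136B
  Liabilities: Checkable deposits −305B, Borrowings from CB −396B
So the change in checkable deposits held by the non-bank public at commercial banks is -305 billion.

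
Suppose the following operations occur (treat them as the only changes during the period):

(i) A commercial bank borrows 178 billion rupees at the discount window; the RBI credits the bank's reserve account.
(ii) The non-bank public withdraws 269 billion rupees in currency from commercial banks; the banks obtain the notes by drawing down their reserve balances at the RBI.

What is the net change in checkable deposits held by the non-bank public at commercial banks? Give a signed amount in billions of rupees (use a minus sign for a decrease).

-269 billion

Discount-window loan 178 billion rupees: the counterparty is a bank, so public deposits are unchanged → 0.
Currency withdrawal 269 billion rupees: non-bank counterparties' bank balances fall → −269B.
Net: 0 − 269 = -269 billion.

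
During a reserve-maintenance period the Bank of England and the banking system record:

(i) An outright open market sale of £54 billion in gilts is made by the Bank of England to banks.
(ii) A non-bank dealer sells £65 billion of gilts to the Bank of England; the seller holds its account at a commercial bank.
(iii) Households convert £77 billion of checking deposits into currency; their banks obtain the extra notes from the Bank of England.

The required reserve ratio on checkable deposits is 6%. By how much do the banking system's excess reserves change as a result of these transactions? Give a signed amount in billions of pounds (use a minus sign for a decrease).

-£65.28 billion

OMO sale (to banks) £54 billion: reserves −£54B, deposits 0.
Asset purchase (from non-banks) £65 billion: reserves +£65B, deposits +£65B.
Currency withdrawal £77 billion: reserves −£77B, deposits −£77B.
Totals: Δreserves = −£66B, Δdeposits = −£12B.
Δrequired reserves = 6% × −£12B = −£0.72B.
Δexcess reserves = Δreserves − Δrequired = −£66B − (−£0.72B) = -£65.28 billion.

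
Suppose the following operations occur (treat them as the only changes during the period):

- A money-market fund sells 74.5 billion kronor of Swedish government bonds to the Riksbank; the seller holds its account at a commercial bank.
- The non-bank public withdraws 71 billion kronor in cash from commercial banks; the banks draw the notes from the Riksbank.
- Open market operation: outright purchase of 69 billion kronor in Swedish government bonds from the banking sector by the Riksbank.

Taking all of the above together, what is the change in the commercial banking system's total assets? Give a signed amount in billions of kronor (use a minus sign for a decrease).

+3.5 billion

Asset purchase (from non-banks) 74.5 billion kronor: bank balance sheets expand → +74.5B.
Currency withdrawal 71 billion kronor: bank balance sheets shrink → −71B.
OMO purchase (from banks) 69 billion kronor: just an asset swap on bank balance sheets → 0.
Net: 74.5 − 71 + 0 = +3.5 billion.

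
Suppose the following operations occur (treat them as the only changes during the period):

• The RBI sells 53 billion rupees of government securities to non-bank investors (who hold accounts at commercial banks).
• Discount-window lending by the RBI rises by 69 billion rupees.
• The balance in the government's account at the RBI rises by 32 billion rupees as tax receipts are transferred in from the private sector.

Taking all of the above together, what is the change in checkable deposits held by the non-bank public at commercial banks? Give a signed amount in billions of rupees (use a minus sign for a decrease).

-85 billion

RBI balance sheet:
  Assets:      Securities −53B, Loans to banks +69B
  Liabilities: Bank reserves −16B, Government deposits +32B
Commercial banking system:
  Assets:      Reserves at CB −16B
  Liabilities: Checkable deposits −85B, Borrowings from CB +69B
So the change in checkable deposits held by the non-bank public at commercial banks is -85 billion.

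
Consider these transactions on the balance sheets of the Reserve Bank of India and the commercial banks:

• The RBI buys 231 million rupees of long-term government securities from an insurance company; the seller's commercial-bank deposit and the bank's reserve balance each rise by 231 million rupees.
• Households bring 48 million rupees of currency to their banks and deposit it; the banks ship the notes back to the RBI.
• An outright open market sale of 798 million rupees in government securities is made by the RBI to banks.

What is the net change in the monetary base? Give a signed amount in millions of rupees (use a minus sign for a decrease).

RBI balance sheet:
  Assets:      Securities −567M
  Liabilities: Bank reserves −519M, Currency in circulation −48M
Commercial banking system:
  Assets:      Reserves at CB −519M, Securities +798M
  Liabilities: Checkable deposits +279M
Monetary base = currency + reserves: −48M + (−519M) = -567 million.

-567 million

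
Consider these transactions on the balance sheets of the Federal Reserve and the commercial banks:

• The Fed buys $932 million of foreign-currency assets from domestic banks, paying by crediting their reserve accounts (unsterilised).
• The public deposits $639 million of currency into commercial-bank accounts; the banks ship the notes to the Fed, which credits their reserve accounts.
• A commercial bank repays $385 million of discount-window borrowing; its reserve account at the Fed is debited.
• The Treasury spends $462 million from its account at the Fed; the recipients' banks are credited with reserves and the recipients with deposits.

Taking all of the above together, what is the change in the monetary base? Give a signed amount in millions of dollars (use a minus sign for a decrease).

Fed balance sheet:
  Assets:      Loans to banks −$385M, Foreign assets +$932M
  Liabilities: Bank reserves +$1648M, Currency in circulation −$639M, Government deposits −$462M
Commercial banking system:
  Assets:      Reserves at CB +$1648M, Foreign assets −$932M
  Liabilities: Checkable deposits +$1101M, Borrowings from CB −$385M
Monetary base = currency + reserves: −$639M + (+$1648M) = +$1009 million.

+$1009 million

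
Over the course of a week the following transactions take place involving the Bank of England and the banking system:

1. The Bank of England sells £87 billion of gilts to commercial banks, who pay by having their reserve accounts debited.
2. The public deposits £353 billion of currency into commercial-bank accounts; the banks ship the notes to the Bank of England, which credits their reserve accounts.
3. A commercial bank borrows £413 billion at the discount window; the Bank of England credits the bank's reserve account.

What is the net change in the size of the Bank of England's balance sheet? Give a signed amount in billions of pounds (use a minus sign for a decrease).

Bank of England balance sheet:
  Assets:      Securities −£87B, Loans to banks +£413B
  Liabilities: Bank reserves +£679B, Currency in circulation −£353B
Commercial banking system:
  Assets:      Reserves at CB +£679B, Securities +£87B
  Liabilities: Checkable deposits +£353B, Borrowings from CB +£413B
Change in total Bank of England assets = +£326 billion.

+£326 billion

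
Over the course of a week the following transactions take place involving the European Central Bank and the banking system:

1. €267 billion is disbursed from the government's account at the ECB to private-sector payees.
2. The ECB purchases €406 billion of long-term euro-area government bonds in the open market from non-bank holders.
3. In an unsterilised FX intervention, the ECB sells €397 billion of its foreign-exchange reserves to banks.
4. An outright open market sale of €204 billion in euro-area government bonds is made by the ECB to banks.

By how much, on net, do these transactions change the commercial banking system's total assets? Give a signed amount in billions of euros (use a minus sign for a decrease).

Government spending €267 billion: bank balance sheets expand → +€267B.
Asset purchase (from non-banks) €406 billion: bank balance sheets expand → +€406B.
FX sale €397 billion: just an asset swap on bank balance sheets → 0.
OMO sale (to banks) €204 billion: just an asset swap on bank balance sheets → 0.
Net: 267 + 406 + 0 + 0 = +€673 billion.

+€673 billion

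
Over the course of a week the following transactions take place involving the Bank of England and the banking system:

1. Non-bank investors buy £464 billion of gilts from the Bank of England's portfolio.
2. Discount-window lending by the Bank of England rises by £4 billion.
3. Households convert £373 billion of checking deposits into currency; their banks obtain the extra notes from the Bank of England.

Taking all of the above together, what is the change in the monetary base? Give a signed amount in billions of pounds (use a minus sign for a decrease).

Asset sale (to non-banks) £464 billion: Bank of England balance sheet contracts → −£464B.
Discount-window loan £4 billion: Bank of England balance sheet expands → +£4B.
Currency withdrawal £373 billion: just a shift between currency and reserves — both are base money → 0.
Net: −464 + 4 + 0 = -£460 billion.

-£460 billion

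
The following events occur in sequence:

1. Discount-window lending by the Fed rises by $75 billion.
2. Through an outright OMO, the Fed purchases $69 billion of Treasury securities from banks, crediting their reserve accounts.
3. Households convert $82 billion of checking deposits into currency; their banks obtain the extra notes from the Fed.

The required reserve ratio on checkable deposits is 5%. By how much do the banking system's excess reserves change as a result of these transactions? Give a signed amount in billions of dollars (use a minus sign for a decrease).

+$66.1 billion

Discount-window loan $75 billion: reserves +$75B, deposits 0.
OMO purchase (from banks) $69 billion: reserves +$69B, deposits 0.
Currency withdrawal $82 billion: reserves −$82B, deposits −$82B.
Totals: Δreserves = +$62B, Δdeposits = −$82B.
Δrequired reserves = 5% × −$82B = −$4.1B.
Δexcess reserves = Δreserves − Δrequired = +$62B − (−$4.1B) = +$66.1 billion.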